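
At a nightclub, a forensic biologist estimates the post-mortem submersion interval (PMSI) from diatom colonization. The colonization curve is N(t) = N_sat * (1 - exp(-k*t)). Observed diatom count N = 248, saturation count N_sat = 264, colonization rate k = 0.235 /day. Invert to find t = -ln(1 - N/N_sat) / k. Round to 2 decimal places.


PMSI from diatom colonization curve:
N / N_sat = 248 / 264 = 0.939394
1 - N/N_sat = 0.060606
ln(1 - N/N_sat) = -2.803361
t = -ln(1 - N/N_sat) / k = -(-2.803361) / 0.235 = 11.93 days

11.93


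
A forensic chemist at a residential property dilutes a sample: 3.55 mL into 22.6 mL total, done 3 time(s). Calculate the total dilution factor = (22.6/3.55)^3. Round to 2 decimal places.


Dilution factor calculation:
Single dilution = V_total / V_sample = 22.6 / 3.55 ≈ 6.366197
Number of dilutions = 3
Total DF = (22.6 / 3.55)^3 (full precision, rounded at the end) = 258.01

258.01


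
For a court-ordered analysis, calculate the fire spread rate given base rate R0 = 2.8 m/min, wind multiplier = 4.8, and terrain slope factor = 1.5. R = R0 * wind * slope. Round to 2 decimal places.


Fire spread rate calculation:
R = R0 * wind_factor * slope_factor
= 2.8 * 4.8 * 1.5
= 13.44 * 1.5
= 20.16 m/min

20.16


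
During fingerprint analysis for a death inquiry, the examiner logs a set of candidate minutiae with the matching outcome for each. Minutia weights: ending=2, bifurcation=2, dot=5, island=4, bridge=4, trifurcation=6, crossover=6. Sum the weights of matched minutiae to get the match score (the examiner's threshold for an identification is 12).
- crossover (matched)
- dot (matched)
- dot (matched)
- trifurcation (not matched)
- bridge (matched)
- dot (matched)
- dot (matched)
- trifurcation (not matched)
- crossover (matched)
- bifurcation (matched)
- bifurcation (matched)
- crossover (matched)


Weighted minutiae match score:
  crossover: matched, +6 (running total 6)
  dot: matched, +5 (running total 11)
  dot: matched, +5 (running total 16)
  trifurcation: not matched, +0
  bridge: matched, +4 (running total 20)
  dot: matched, +5 (running total 25)
  dot: matched, +5 (running total 30)
  trifurcation: not matched, +0
  crossover: matched, +6 (running total 36)
  bifurcation: matched, +2 (running total 38)
  bifurcation: matched, +2 (running total 40)
  crossover: matched, +6 (running total 46)
Total score = 46
Threshold = 12; verdict = identification

46


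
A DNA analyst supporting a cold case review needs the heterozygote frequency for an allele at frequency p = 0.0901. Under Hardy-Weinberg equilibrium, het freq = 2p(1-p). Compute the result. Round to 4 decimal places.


Hardy-Weinberg heterozygote frequency:
q = 1 - p = 1 - 0.0901 = 0.9099
2pq = 2 * 0.0901 * 0.9099 = 0.1640

0.1640


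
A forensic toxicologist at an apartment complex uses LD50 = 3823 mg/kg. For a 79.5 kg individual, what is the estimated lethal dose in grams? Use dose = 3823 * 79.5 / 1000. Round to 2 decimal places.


Lethal dose calculation:
Lethal dose = LD50 * body_weight / 1000
= 3823 * 79.5 / 1000
= 303928.5 / 1000
= 303.93 g

303.93


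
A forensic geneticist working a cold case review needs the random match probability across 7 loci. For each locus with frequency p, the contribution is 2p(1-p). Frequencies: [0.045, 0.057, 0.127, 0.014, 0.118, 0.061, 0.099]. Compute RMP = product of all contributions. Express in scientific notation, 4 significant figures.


Computing RMP for 7 loci:
Locus 1: 2 * 0.045 * 0.955 = 0.08595
Locus 2: 2 * 0.057 * 0.943 = 0.107502
Locus 3: 2 * 0.127 * 0.873 = 0.221742
Locus 4: 2 * 0.014 * 0.986 = 0.027608
Locus 5: 2 * 0.118 * 0.882 = 0.208152
Locus 6: 2 * 0.061 * 0.939 = 0.114558
Locus 7: 2 * 0.099 * 0.901 = 0.178398
RMP = 2.406e-07

2.406e-07


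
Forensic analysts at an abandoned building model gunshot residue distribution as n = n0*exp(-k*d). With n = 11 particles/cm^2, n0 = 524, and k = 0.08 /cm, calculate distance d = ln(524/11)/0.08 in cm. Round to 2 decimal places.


GSR distance calculation:
n0/n = 524 / 11 = 47.636364
ln(n0/n) = 3.863596
d = 3.863596 / 0.08 = 48.29 cm

48.29


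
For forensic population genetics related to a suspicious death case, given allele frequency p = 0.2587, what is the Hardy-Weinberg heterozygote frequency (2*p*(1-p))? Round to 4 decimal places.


Hardy-Weinberg heterozygote frequency:
q = 1 - p = 1 - 0.2587 = 0.7413
2pq = 2 * 0.2587 * 0.7413 = 0.3835

0.3835


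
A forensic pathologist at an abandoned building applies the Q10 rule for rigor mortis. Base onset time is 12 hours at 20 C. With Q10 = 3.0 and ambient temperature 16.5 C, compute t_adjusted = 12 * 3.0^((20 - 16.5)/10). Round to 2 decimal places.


Rigor mortis time adjustment:
Exponent = (T_ref - T_actual) / 10 = (20 - 16.5) / 10 = 0.35
Q10 factor = 3.0^0.35 = 1.4689
t_adjusted = 12 * 1.4689 = 17.63 hours

17.63


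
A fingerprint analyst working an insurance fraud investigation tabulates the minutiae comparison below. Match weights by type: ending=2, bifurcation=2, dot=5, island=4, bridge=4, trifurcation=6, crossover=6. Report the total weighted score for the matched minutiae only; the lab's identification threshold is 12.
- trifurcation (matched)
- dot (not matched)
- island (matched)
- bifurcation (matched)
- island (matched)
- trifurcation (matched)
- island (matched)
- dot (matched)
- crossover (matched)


Weighted minutiae match score:
  trifurcation: matched, +6 (running total 6)
  dot: not matched, +0
  island: matched, +4 (running total 10)
  bifurcation: matched, +2 (running total 12)
  island: matched, +4 (running total 16)
  trifurcation: matched, +6 (running total 22)
  island: matched, +4 (running total 26)
  dot: matched, +5 (running total 31)
  crossover: matched, +6 (running total 37)
Total score = 37
Threshold = 12; verdict = identification

37


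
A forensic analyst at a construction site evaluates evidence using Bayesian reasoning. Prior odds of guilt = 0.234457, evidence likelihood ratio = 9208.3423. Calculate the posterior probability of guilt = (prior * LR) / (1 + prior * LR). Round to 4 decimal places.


Bayesian evidence evaluation:
Posterior odds = prior_odds * LR = 0.234457 * 9208.3423 = 2158.96
Posterior probability = posterior_odds / (1 + posterior_odds)
= 2158.96 / (1 + 2158.96)
= 2158.96 / 2159.96
= 0.9995

0.9995


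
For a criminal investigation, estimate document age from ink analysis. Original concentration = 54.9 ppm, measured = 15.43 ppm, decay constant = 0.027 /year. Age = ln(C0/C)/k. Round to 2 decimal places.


Document age estimation:
C0/C = 54.9 / 15.43 = 3.558004
ln(C0/C) = 1.2692
t = 1.2692 / 0.027 = 47.01 years

47.01


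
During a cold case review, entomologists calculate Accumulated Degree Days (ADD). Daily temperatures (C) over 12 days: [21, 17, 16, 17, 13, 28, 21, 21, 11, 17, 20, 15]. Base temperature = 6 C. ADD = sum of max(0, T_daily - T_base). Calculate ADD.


Computing ADD day by day:
Day 1: max(0, 21 - 6) = 15
Day 2: max(0, 17 - 6) = 11
Day 3: max(0, 16 - 6) = 10
Day 4: max(0, 17 - 6) = 11
Day 5: max(0, 13 - 6) = 7
Day 6: max(0, 28 - 6) = 22
Day 7: max(0, 21 - 6) = 15
Day 8: max(0, 21 - 6) = 15
Day 9: max(0, 11 - 6) = 5
Day 10: max(0, 17 - 6) = 11
Day 11: max(0, 20 - 6) = 14
Day 12: max(0, 15 - 6) = 9
Total ADD = 145

145


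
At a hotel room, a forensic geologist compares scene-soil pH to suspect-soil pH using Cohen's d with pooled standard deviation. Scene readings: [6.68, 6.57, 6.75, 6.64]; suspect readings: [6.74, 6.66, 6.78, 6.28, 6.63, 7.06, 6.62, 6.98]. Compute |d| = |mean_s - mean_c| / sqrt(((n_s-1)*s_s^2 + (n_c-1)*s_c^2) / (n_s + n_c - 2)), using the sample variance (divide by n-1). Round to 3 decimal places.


Pooled-variance Cohen's d for soil pH comparison:
Scene mean = 26.64 / 4 = 6.66
Suspect mean = 53.75 / 8 = 6.71875
Scene sample variance s_s^2 = 0.005667
Suspect sample variance s_c^2 = 0.057498
Pooled variance = ((n_s-1)*s_s^2 + (n_c-1)*s_c^2) / (n_s + n_c - 2) = 0.041949
Pooled SD = sqrt(0.041949) = 0.204815
Mean difference = -0.05875
|d| = |-0.05875| / 0.204815 = 0.287

0.287


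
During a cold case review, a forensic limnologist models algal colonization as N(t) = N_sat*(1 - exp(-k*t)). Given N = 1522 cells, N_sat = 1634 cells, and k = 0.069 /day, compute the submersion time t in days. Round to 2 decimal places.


PMSI from diatom colonization curve:
N / N_sat = 1522 / 1634 = 0.931457
1 - N/N_sat = 0.068543
ln(1 - N/N_sat) = -2.680294
t = -ln(1 - N/N_sat) / k = -(-2.680294) / 0.069 = 38.84 days

38.84


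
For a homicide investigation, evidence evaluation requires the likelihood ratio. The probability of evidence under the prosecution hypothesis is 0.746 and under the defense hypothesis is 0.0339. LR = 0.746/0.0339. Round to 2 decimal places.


Likelihood ratio calculation:
LR = P(E|Hp) / P(E|Hd)
LR = 0.746 / 0.0339
LR = 22.01

22.01


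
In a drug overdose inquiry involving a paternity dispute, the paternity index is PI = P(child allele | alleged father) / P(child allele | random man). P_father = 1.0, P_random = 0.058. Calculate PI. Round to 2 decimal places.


Paternity Index calculation:
PI = P(allele|father) / P(allele|random)
PI = 1.0 / 0.058
PI = 17.24

17.24


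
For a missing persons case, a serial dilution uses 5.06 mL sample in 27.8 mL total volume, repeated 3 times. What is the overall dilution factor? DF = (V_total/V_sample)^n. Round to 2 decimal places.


Dilution factor calculation:
Single dilution = V_total / V_sample = 27.8 / 5.06 ≈ 5.494071
Number of dilutions = 3
Total DF = (27.8 / 5.06)^3 (full precision, rounded at the end) = 165.84

165.84


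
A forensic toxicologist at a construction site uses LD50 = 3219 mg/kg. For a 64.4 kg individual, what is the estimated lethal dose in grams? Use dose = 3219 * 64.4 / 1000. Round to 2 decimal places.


Lethal dose calculation:
Lethal dose = LD50 * body_weight / 1000
= 3219 * 64.4 / 1000
= 207303.6 / 1000
= 207.30 g

207.30


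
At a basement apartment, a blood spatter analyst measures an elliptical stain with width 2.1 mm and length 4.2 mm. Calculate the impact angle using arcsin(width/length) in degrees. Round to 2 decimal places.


Blood spatter impact angle calculation:
width / length = 2.1 / 4.2 = 0.5
angle = arcsin(0.5)
angle = 30.00 degrees

30.00


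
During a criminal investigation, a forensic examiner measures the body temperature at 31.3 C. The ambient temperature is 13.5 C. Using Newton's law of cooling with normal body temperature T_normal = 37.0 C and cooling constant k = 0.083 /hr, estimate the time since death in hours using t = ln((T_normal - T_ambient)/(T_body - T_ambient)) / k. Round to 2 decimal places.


Using Newton's law of cooling:
t = ln((T_normal - T_ambient) / (T_body - T_ambient)) / k
T_normal - T_ambient = 23.5
T_body - T_ambient = 17.8
Ratio = 1.320225
ln(ratio) = 0.277802
t = 0.277802 / 0.083 = 3.35 hours

3.35


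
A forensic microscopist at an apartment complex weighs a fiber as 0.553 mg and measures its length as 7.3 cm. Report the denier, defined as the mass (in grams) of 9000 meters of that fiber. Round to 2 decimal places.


Denier calculation:
Mass in grams = 0.553 mg / 1000 = 0.000553 g
Length in meters = 7.3 cm / 100 = 0.073 m
Linear density = mass / length = 0.000553 / 0.073 = 0.00757534 g/m
Denier = (g/m) * 9000 = 0.00757534 * 9000 = 68.18

68.18


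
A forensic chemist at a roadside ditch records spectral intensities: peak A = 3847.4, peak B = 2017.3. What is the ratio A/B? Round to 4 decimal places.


Spectral peak ratio:
Peak A = 3847.4 counts
Peak B = 2017.3 counts
Ratio = 3847.4 / 2017.3 = 1.9072

1.9072


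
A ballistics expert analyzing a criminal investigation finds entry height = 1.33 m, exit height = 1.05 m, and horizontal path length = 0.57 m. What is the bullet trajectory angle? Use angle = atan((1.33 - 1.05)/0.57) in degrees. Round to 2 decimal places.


Bullet trajectory angle:
Height difference = 1.33 - 1.05 = 0.28 m
angle = atan(0.28 / 0.57)
angle = atan(0.491228)
angle = 26.16 degrees

26.16


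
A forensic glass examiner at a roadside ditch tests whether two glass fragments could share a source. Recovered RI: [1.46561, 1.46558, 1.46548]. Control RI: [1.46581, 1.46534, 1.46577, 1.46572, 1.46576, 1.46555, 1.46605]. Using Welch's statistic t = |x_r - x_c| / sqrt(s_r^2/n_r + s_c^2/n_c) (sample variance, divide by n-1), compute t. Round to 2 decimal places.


Welch's t-criterion for glass RI comparison:
Recovered mean = sum / n_r = 4.39667 / 3 = 1.4655567
Control mean = sum / n_c = 10.26 / 7 = 1.4657143
Recovered sample variance s_r^2 = 4.63333e-09
Control sample variance s_c^2 = 4.90286e-08
Welch SE (unpooled) = sqrt(s_r^2/n_r + s_c^2/n_c) = sqrt(1.54444e-09 + 7.00408e-09) = sqrt(8.54852e-09) = 9.24582e-05
|mean_r - mean_c| = 0.000157619
t = 0.000157619 / 9.24582e-05 = 1.70

1.70


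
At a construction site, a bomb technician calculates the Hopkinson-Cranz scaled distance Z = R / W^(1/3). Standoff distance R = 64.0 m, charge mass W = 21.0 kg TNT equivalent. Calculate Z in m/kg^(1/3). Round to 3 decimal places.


Scaled distance calculation:
W^(1/3) = 21.0^(1/3) = 2.758924
Z = R / W^(1/3) = 64.0 / 2.758924
Z = 23.197 m/kg^(1/3)

23.197


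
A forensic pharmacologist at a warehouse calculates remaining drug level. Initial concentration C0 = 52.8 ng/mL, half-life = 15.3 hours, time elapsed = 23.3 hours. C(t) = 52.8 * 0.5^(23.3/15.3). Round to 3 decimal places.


Drug concentration decay:
Number of half-lives = t / t_half = 23.3 / 15.3 = 1.522876
Decay factor = 0.5^1.522876 = 0.34799151
C(t) = 52.8 * 0.34799151 = 18.374 ng/mL

18.374


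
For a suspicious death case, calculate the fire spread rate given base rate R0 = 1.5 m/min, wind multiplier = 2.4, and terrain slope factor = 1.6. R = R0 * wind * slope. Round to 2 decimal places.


Fire spread rate calculation:
R = R0 * wind_factor * slope_factor
= 1.5 * 2.4 * 1.6
= 3.6 * 1.6
= 5.76 m/min

5.76


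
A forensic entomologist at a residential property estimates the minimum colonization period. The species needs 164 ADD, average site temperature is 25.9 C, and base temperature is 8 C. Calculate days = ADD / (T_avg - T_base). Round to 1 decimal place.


Insect development time:
Effective temperature = avg_temp - T_base = 25.9 - 8 = 17.9 C
Days = ADD / effective_temp = 164 / 17.9 = 9.2 days

9.2


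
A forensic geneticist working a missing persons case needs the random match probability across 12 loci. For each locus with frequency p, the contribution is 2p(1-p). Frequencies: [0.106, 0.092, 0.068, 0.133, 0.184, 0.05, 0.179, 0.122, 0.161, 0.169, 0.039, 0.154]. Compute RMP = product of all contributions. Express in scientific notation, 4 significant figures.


Computing RMP for 12 loci:
Locus 1: 2 * 0.106 * 0.894 = 0.189528
Locus 2: 2 * 0.092 * 0.908 = 0.167072
Locus 3: 2 * 0.068 * 0.932 = 0.126752
Locus 4: 2 * 0.133 * 0.867 = 0.230622
Locus 5: 2 * 0.184 * 0.816 = 0.300288
Locus 6: 2 * 0.05 * 0.95 = 0.095
Locus 7: 2 * 0.179 * 0.821 = 0.293918
Locus 8: 2 * 0.122 * 0.878 = 0.214232
Locus 9: 2 * 0.161 * 0.839 = 0.270158
Locus 10: 2 * 0.169 * 0.831 = 0.280878
Locus 11: 2 * 0.039 * 0.961 = 0.074958
Locus 12: 2 * 0.154 * 0.846 = 0.260568
RMP = 2.464e-09

2.464e-09


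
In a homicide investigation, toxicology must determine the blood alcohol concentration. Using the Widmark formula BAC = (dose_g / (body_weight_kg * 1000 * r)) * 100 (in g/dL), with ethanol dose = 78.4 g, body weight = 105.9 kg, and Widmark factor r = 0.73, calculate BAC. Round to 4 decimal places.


Applying the Widmark formula:
BAC = (dose_g / (body_wt * 1000 * r)) * 100
Denominator = 105.9 * 1000 * 0.73 = 77307
BAC = (78.4 / 77307) * 100
BAC = 0.1014 g/dL

0.1014


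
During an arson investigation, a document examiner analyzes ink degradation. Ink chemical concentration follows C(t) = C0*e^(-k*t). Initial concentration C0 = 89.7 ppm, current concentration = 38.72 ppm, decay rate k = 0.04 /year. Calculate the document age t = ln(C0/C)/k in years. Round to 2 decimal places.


Document age estimation:
C0/C = 89.7 / 38.72 = 2.316632
ln(C0/C) = 0.840114
t = 0.840114 / 0.04 = 21.00 years

21.00


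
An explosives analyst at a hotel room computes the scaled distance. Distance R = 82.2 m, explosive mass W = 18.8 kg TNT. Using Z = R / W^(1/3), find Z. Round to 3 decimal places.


Scaled distance calculation:
W^(1/3) = 18.8^(1/3) = 2.659006
Z = R / W^(1/3) = 82.2 / 2.659006
Z = 30.914 m/kg^(1/3)

30.914


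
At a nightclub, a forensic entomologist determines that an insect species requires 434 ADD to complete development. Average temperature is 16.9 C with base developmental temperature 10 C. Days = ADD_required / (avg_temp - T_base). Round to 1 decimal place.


Insect development time:
Effective temperature = avg_temp - T_base = 16.9 - 10 = 6.9 C
Days = ADD / effective_temp = 434 / 6.9 = 62.9 days

62.9


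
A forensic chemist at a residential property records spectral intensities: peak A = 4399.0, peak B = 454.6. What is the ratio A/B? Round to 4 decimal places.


Spectral peak ratio:
Peak A = 4399.0 counts
Peak B = 454.6 counts
Ratio = 4399.0 / 454.6 = 9.6766

9.6766


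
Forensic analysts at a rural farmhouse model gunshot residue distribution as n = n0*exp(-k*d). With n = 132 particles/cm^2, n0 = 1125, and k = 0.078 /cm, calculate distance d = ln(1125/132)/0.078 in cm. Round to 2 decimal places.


GSR distance calculation:
n0/n = 1125 / 132 = 8.522727
ln(n0/n) = 2.142736
d = 2.142736 / 0.078 = 27.47 cm

27.47


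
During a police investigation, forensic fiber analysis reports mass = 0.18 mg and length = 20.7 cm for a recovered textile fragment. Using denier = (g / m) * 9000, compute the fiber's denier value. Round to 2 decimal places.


Denier calculation:
Mass in grams = 0.18 mg / 1000 = 0.00018 g
Length in meters = 20.7 cm / 100 = 0.207 m
Linear density = mass / length = 0.00018 / 0.207 = 0.00086957 g/m
Denier = (g/m) * 9000 = 0.00086957 * 9000 = 7.83

7.83


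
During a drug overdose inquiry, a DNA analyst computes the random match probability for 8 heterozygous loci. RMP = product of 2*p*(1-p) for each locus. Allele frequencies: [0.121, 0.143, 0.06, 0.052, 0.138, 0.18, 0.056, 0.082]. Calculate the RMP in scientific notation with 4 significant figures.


Computing RMP for 8 loci:
Locus 1: 2 * 0.121 * 0.879 = 0.212718
Locus 2: 2 * 0.143 * 0.857 = 0.245102
Locus 3: 2 * 0.06 * 0.94 = 0.1128
Locus 4: 2 * 0.052 * 0.948 = 0.098592
Locus 5: 2 * 0.138 * 0.862 = 0.237912
Locus 6: 2 * 0.18 * 0.82 = 0.2952
Locus 7: 2 * 0.056 * 0.944 = 0.105728
Locus 8: 2 * 0.082 * 0.918 = 0.150552
RMP = 6.482e-07

6.482e-07


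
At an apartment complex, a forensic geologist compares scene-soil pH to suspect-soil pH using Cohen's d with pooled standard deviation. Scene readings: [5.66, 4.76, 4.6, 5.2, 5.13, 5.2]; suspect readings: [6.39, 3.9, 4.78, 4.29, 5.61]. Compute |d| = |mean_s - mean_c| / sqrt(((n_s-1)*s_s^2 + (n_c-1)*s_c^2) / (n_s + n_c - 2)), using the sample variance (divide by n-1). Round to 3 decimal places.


Pooled-variance Cohen's d for soil pH comparison:
Scene mean = 30.55 / 6 = 5.091667
Suspect mean = 24.97 / 5 = 4.994
Scene sample variance s_s^2 = 0.139937
Suspect sample variance s_c^2 = 1.01663
Pooled variance = ((n_s-1)*s_s^2 + (n_c-1)*s_c^2) / (n_s + n_c - 2) = 0.529578
Pooled SD = sqrt(0.529578) = 0.727721
Mean difference = 0.097667
|d| = |0.097667| / 0.727721 = 0.134

0.134


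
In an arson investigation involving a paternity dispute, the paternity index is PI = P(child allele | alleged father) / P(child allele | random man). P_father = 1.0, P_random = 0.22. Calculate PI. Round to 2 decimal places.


Paternity Index calculation:
PI = P(allele|father) / P(allele|random)
PI = 1.0 / 0.22
PI = 4.55

4.55


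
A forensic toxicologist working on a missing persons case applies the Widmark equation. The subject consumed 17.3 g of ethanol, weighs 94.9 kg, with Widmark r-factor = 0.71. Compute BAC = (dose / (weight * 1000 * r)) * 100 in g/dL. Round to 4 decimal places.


Applying the Widmark formula:
BAC = (dose_g / (body_wt * 1000 * r)) * 100
Denominator = 94.9 * 1000 * 0.71 = 67379
BAC = (17.3 / 67379) * 100
BAC = 0.0257 g/dL

0.0257


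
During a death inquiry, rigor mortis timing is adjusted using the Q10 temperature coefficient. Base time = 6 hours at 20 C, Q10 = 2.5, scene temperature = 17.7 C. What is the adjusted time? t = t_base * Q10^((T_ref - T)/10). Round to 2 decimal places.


Rigor mortis time adjustment:
Exponent = (T_ref - T_actual) / 10 = (20 - 17.7) / 10 = 0.23
Q10 factor = 2.5^0.23 = 1.2346
t_adjusted = 6 * 1.2346 = 7.41 hours

7.41


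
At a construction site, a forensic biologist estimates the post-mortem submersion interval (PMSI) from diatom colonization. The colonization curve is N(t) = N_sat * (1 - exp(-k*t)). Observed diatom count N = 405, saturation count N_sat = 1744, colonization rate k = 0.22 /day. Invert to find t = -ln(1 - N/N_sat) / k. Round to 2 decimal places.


PMSI from diatom colonization curve:
N / N_sat = 405 / 1744 = 0.232225
1 - N/N_sat = 0.767775
ln(1 - N/N_sat) = -0.264259
t = -ln(1 - N/N_sat) / k = -(-0.264259) / 0.22 = 1.20 days

1.20


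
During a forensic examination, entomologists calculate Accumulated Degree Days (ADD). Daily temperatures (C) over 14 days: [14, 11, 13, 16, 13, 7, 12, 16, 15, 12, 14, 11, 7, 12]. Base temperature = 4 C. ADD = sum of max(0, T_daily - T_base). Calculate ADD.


Computing ADD day by day:
Day 1: max(0, 14 - 4) = 10
Day 2: max(0, 11 - 4) = 7
Day 3: max(0, 13 - 4) = 9
Day 4: max(0, 16 - 4) = 12
Day 5: max(0, 13 - 4) = 9
Day 6: max(0, 7 - 4) = 3
Day 7: max(0, 12 - 4) = 8
Day 8: max(0, 16 - 4) = 12
Day 9: max(0, 15 - 4) = 11
Day 10: max(0, 12 - 4) = 8
Day 11: max(0, 14 - 4) = 10
Day 12: max(0, 11 - 4) = 7
Day 13: max(0, 7 - 4) = 3
Day 14: max(0, 12 - 4) = 8
Total ADD = 117

117


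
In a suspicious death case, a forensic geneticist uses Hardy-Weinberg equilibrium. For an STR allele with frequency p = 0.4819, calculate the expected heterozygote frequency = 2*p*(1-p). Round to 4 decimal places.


Hardy-Weinberg heterozygote frequency:
q = 1 - p = 1 - 0.4819 = 0.5181
2pq = 2 * 0.4819 * 0.5181 = 0.4993

0.4993


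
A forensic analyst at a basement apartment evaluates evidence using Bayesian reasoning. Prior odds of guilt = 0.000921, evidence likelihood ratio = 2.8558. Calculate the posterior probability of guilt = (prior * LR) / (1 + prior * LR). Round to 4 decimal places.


Bayesian evidence evaluation:
Posterior odds = prior_odds * LR = 0.000921 * 2.8558 = 0.002630192
Posterior probability = posterior_odds / (1 + posterior_odds)
= 0.002630192 / (1 + 0.002630192)
= 0.002630192 / 1.002630192
= 0.0026

0.0026


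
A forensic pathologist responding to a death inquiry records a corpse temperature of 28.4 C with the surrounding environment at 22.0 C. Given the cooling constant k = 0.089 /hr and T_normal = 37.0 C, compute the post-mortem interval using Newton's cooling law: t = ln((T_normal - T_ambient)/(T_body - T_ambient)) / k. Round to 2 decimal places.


Using Newton's law of cooling:
t = ln((T_normal - T_ambient) / (T_body - T_ambient)) / k
T_normal - T_ambient = 15.0
T_body - T_ambient = 6.4
Ratio = 2.34375
ln(ratio) = 0.851752
t = 0.851752 / 0.089 = 9.57 hours

9.57


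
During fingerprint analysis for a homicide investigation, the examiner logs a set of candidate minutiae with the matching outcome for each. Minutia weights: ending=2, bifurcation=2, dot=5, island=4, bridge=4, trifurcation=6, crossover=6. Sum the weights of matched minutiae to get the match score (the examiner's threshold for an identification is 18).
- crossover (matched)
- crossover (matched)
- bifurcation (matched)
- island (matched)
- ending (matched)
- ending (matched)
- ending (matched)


Weighted minutiae match score:
  crossover: matched, +6 (running total 6)
  crossover: matched, +6 (running total 12)
  bifurcation: matched, +2 (running total 14)
  island: matched, +4 (running total 18)
  ending: matched, +2 (running total 20)
  ending: matched, +2 (running total 22)
  ending: matched, +2 (running total 24)
Total score = 24
Threshold = 18; verdict = identification

24


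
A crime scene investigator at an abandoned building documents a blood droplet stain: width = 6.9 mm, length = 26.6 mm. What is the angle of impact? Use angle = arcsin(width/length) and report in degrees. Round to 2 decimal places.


Blood spatter impact angle calculation:
width / length = 6.9 / 26.6 = 0.259398
angle = arcsin(0.259398)
angle = 15.03 degrees

15.03


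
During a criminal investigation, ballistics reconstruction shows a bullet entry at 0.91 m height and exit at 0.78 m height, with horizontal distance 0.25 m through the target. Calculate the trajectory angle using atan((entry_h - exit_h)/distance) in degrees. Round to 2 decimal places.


Bullet trajectory angle:
Height difference = 0.91 - 0.78 = 0.13 m
angle = atan(0.13 / 0.25)
angle = atan(0.52)
angle = 27.47 degrees

27.47


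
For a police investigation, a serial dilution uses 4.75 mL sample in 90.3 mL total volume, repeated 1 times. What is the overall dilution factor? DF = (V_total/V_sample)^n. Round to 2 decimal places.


Dilution factor calculation:
Single dilution = V_total / V_sample = 90.3 / 4.75 ≈ 19.010526
Number of dilutions = 1
Total DF = (90.3 / 4.75)^1 (full precision, rounded at the end) = 19.01

19.01


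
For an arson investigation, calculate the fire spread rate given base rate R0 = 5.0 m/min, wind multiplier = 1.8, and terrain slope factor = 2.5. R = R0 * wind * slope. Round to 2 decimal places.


Fire spread rate calculation:
R = R0 * wind_factor * slope_factor
= 5.0 * 1.8 * 2.5
= 9 * 2.5
= 22.50 m/min

22.50


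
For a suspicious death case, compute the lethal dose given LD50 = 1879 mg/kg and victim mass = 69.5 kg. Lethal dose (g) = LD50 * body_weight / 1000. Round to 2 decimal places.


Lethal dose calculation:
Lethal dose = LD50 * body_weight / 1000
= 1879 * 69.5 / 1000
= 130590.5 / 1000
= 130.59 g

130.59


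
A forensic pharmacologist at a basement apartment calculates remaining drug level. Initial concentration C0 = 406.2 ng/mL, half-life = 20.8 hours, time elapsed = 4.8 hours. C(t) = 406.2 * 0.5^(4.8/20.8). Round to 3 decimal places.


Drug concentration decay:
Number of half-lives = t / t_half = 4.8 / 20.8 = 0.230769
Decay factor = 0.5^0.230769 = 0.85218053
C(t) = 406.2 * 0.85218053 = 346.156 ng/mL

346.156


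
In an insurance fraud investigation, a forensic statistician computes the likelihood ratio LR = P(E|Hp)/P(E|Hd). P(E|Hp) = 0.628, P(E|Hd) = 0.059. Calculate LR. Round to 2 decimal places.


Likelihood ratio calculation:
LR = P(E|Hp) / P(E|Hd)
LR = 0.628 / 0.059
LR = 10.64

10.64


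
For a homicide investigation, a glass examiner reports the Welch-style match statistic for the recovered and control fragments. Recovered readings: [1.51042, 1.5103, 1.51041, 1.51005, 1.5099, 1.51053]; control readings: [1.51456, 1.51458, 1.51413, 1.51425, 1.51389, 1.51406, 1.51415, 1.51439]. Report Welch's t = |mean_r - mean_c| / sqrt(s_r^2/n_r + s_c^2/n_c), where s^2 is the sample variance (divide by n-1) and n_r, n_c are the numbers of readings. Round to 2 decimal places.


Welch's t-criterion for glass RI comparison:
Recovered mean = sum / n_r = 9.06161 / 6 = 1.5102683
Control mean = sum / n_c = 12.11401 / 8 = 1.5142513
Recovered sample variance s_r^2 = 5.91767e-08
Control sample variance s_c^2 = 5.92411e-08
Welch SE (unpooled) = sqrt(s_r^2/n_r + s_c^2/n_c) = sqrt(9.86278e-09 + 7.40513e-09) = sqrt(1.72679e-08) = 0.000131407
|mean_r - mean_c| = 0.00398292
t = 0.00398292 / 0.000131407 = 30.31

30.31


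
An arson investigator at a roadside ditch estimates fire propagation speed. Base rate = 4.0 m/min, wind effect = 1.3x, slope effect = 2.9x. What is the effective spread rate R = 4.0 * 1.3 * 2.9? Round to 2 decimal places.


Fire spread rate calculation:
R = R0 * wind_factor * slope_factor
= 4.0 * 1.3 * 2.9
= 5.2 * 2.9
= 15.08 m/min

15.08


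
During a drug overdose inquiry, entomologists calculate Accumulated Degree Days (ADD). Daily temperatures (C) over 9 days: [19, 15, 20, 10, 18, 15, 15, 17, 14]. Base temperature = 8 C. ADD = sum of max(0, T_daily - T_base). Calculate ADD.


Computing ADD day by day:
Day 1: max(0, 19 - 8) = 11
Day 2: max(0, 15 - 8) = 7
Day 3: max(0, 20 - 8) = 12
Day 4: max(0, 10 - 8) = 2
Day 5: max(0, 18 - 8) = 10
Day 6: max(0, 15 - 8) = 7
Day 7: max(0, 15 - 8) = 7
Day 8: max(0, 17 - 8) = 9
Day 9: max(0, 14 - 8) = 6
Total ADD = 71

71


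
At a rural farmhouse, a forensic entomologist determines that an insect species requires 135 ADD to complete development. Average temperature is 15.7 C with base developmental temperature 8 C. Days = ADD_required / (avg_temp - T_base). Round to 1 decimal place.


Insect development time:
Effective temperature = avg_temp - T_base = 15.7 - 8 = 7.7 C
Days = ADD / effective_temp = 135 / 7.7 = 17.5 days

17.5


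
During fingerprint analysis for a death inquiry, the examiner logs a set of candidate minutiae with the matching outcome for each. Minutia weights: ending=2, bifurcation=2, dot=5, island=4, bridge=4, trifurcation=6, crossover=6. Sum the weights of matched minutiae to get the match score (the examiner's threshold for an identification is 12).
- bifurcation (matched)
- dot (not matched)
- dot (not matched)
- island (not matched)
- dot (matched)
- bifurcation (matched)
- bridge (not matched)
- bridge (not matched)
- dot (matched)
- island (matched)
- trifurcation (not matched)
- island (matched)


Weighted minutiae match score:
  bifurcation: matched, +2 (running total 2)
  dot: not matched, +0
  dot: not matched, +0
  island: not matched, +0
  dot: matched, +5 (running total 7)
  bifurcation: matched, +2 (running total 9)
  bridge: not matched, +0
  bridge: not matched, +0
  dot: matched, +5 (running total 14)
  island: matched, +4 (running total 18)
  trifurcation: not matched, +0
  island: matched, +4 (running total 22)
Total score = 22
Threshold = 12; verdict = identification

22


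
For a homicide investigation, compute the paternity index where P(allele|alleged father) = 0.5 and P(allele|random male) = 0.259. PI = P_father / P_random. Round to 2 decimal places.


Paternity Index calculation:
PI = P(allele|father) / P(allele|random)
PI = 0.5 / 0.259
PI = 1.93

1.93


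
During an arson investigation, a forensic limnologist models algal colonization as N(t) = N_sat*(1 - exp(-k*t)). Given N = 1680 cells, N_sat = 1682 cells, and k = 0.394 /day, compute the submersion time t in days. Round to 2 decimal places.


PMSI from diatom colonization curve:
N / N_sat = 1680 / 1682 = 0.998811
1 - N/N_sat = 0.001189
ln(1 - N/N_sat) = -6.734643
t = -ln(1 - N/N_sat) / k = -(-6.734643) / 0.394 = 17.09 days

17.09


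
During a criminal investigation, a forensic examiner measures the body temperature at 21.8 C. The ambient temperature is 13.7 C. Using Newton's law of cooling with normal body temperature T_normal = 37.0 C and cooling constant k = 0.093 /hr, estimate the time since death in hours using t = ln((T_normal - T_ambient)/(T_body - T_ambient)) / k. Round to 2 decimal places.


Using Newton's law of cooling:
t = ln((T_normal - T_ambient) / (T_body - T_ambient)) / k
T_normal - T_ambient = 23.3
T_body - T_ambient = 8.1
Ratio = 2.876543
ln(ratio) = 1.056589
t = 1.056589 / 0.093 = 11.36 hours

11.36


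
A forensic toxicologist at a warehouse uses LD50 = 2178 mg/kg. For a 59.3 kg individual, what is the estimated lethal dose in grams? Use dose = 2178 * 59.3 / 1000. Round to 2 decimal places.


Lethal dose calculation:
Lethal dose = LD50 * body_weight / 1000
= 2178 * 59.3 / 1000
= 129155.4 / 1000
= 129.16 g

129.16


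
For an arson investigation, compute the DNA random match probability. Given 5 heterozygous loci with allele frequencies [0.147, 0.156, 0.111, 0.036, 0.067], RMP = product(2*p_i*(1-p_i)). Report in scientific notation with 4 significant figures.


Computing RMP for 5 loci:
Locus 1: 2 * 0.147 * 0.853 = 0.250782
Locus 2: 2 * 0.156 * 0.844 = 0.263328
Locus 3: 2 * 0.111 * 0.889 = 0.197358
Locus 4: 2 * 0.036 * 0.964 = 0.069408
Locus 5: 2 * 0.067 * 0.933 = 0.125022
RMP = 1.131e-04

1.131e-04


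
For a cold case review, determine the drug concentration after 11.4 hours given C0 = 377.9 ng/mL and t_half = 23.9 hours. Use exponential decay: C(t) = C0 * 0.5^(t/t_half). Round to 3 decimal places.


Drug concentration decay:
Number of half-lives = t / t_half = 11.4 / 23.9 = 0.476987
Decay factor = 0.5^0.476987 = 0.71847656
C(t) = 377.9 * 0.71847656 = 271.512 ng/mL

271.512


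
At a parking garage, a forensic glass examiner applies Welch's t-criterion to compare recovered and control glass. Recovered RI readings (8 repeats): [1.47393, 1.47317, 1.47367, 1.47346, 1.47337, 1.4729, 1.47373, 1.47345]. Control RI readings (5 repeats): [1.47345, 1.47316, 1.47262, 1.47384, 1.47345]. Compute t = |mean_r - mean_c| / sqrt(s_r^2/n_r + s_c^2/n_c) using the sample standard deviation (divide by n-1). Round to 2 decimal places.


Welch's t-criterion for glass RI comparison:
Recovered mean = sum / n_r = 11.78768 / 8 = 1.47346
Control mean = sum / n_c = 7.36652 / 5 = 1.473304
Recovered sample variance s_r^2 = 1.06257e-07
Control sample variance s_c^2 = 2.0463e-07
Welch SE (unpooled) = sqrt(s_r^2/n_r + s_c^2/n_c) = sqrt(1.32821e-08 + 4.0926e-08) = sqrt(5.42081e-08) = 0.000232826
|mean_r - mean_c| = 0.000156
t = 0.000156 / 0.000232826 = 0.67

0.67


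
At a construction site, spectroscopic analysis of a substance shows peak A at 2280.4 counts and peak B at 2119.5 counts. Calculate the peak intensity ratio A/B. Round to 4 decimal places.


Spectral peak ratio:
Peak A = 2280.4 counts
Peak B = 2119.5 counts
Ratio = 2280.4 / 2119.5 = 1.0759

1.0759


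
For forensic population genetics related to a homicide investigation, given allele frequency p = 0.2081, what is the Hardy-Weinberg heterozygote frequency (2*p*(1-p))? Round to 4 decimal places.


Hardy-Weinberg heterozygote frequency:
q = 1 - p = 1 - 0.2081 = 0.7919
2pq = 2 * 0.2081 * 0.7919 = 0.3296

0.3296


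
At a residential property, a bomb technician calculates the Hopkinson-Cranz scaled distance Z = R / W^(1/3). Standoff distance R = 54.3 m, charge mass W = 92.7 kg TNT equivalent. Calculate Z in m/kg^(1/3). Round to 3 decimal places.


Scaled distance calculation:
W^(1/3) = 92.7^(1/3) = 4.525778
Z = R / W^(1/3) = 54.3 / 4.525778
Z = 11.998 m/kg^(1/3)

11.998


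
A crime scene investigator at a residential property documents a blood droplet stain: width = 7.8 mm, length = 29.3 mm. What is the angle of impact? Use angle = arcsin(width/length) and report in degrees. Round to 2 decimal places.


Blood spatter impact angle calculation:
width / length = 7.8 / 29.3 = 0.266212
angle = arcsin(0.266212)
angle = 15.44 degrees

15.44


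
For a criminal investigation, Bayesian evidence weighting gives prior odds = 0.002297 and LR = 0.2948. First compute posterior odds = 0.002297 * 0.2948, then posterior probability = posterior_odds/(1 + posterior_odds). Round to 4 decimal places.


Bayesian evidence evaluation:
Posterior odds = prior_odds * LR = 0.002297 * 0.2948 = 0.0006771556
Posterior probability = posterior_odds / (1 + posterior_odds)
= 0.0006771556 / (1 + 0.0006771556)
= 0.0006771556 / 1.0006771556
= 0.0007

0.0007


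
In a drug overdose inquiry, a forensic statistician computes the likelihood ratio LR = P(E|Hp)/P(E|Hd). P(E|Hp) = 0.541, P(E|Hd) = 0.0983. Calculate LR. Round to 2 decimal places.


Likelihood ratio calculation:
LR = P(E|Hp) / P(E|Hd)
LR = 0.541 / 0.0983
LR = 5.50

5.50


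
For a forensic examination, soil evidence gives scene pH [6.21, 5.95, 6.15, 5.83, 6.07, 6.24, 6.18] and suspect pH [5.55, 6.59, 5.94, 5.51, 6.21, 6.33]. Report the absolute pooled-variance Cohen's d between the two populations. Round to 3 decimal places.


Pooled-variance Cohen's d for soil pH comparison:
Scene mean = 42.63 / 7 = 6.09
Suspect mean = 36.13 / 6 = 6.021667
Scene sample variance s_s^2 = 0.0227
Suspect sample variance s_c^2 = 0.188897
Pooled variance = ((n_s-1)*s_s^2 + (n_c-1)*s_c^2) / (n_s + n_c - 2) = 0.098244
Pooled SD = sqrt(0.098244) = 0.313439
Mean difference = 0.068333
|d| = |0.068333| / 0.313439 = 0.218

0.218


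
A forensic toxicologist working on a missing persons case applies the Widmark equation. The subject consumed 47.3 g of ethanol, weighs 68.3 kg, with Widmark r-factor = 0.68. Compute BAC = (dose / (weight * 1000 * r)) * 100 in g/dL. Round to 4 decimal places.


Applying the Widmark formula:
BAC = (dose_g / (body_wt * 1000 * r)) * 100
Denominator = 68.3 * 1000 * 0.68 = 46444
BAC = (47.3 / 46444) * 100
BAC = 0.1018 g/dL

0.1018


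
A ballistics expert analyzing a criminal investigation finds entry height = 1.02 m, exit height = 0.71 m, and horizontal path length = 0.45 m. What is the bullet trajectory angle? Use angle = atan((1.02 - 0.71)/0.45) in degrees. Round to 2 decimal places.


Bullet trajectory angle:
Height difference = 1.02 - 0.71 = 0.31 m
angle = atan(0.31 / 0.45)
angle = atan(0.688889)
angle = 34.56 degrees

34.56


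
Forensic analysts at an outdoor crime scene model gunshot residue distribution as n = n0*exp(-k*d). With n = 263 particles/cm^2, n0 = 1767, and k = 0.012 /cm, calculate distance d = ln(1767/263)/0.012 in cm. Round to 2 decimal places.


GSR distance calculation:
n0/n = 1767 / 263 = 6.718631
ln(n0/n) = 1.904884
d = 1.904884 / 0.012 = 158.74 cm

158.74


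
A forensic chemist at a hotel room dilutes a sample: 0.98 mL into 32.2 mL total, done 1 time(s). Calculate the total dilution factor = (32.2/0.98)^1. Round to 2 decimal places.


Dilution factor calculation:
Single dilution = V_total / V_sample = 32.2 / 0.98 ≈ 32.857143
Number of dilutions = 1
Total DF = (32.2 / 0.98)^1 (full precision, rounded at the end) = 32.86

32.86


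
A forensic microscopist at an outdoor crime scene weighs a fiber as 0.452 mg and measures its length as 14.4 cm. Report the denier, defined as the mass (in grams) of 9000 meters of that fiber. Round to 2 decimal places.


Denier calculation:
Mass in grams = 0.452 mg / 1000 = 0.000452 g
Length in meters = 14.4 cm / 100 = 0.144 m
Linear density = mass / length = 0.000452 / 0.144 = 0.00313889 g/m
Denier = (g/m) * 9000 = 0.00313889 * 9000 = 28.25

28.25


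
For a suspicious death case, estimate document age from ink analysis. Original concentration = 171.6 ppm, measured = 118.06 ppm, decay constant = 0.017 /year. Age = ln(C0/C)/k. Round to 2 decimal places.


Document age estimation:
C0/C = 171.6 / 118.06 = 1.453498
ln(C0/C) = 0.373973
t = 0.373973 / 0.017 = 22.00 years

22.00


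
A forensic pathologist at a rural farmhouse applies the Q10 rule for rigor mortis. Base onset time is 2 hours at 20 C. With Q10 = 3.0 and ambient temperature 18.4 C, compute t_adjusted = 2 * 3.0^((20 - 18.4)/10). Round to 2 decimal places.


Rigor mortis time adjustment:
Exponent = (T_ref - T_actual) / 10 = (20 - 18.4) / 10 = 0.16
Q10 factor = 3.0^0.16 = 1.19217
t_adjusted = 2 * 1.19217 = 2.38 hours

2.38


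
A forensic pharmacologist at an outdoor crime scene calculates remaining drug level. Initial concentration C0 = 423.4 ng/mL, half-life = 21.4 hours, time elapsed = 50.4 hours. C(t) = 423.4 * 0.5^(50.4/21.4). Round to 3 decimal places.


Drug concentration decay:
Number of half-lives = t / t_half = 50.4 / 21.4 = 2.35514
Decay factor = 0.5^2.35514 = 0.19544844
C(t) = 423.4 * 0.19544844 = 82.753 ng/mL

82.753


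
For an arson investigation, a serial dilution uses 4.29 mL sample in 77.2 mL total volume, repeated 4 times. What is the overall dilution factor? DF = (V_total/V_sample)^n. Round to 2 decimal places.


Dilution factor calculation:
Single dilution = V_total / V_sample = 77.2 / 4.29 ≈ 17.995338
Number of dilutions = 4
Total DF = (77.2 / 4.29)^4 (full precision, rounded at the end) = 104867.29

104867.29


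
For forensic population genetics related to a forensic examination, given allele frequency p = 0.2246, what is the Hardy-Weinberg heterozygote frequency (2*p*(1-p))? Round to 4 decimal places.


Hardy-Weinberg heterozygote frequency:
q = 1 - p = 1 - 0.2246 = 0.7754
2pq = 2 * 0.2246 * 0.7754 = 0.3483

0.3483
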